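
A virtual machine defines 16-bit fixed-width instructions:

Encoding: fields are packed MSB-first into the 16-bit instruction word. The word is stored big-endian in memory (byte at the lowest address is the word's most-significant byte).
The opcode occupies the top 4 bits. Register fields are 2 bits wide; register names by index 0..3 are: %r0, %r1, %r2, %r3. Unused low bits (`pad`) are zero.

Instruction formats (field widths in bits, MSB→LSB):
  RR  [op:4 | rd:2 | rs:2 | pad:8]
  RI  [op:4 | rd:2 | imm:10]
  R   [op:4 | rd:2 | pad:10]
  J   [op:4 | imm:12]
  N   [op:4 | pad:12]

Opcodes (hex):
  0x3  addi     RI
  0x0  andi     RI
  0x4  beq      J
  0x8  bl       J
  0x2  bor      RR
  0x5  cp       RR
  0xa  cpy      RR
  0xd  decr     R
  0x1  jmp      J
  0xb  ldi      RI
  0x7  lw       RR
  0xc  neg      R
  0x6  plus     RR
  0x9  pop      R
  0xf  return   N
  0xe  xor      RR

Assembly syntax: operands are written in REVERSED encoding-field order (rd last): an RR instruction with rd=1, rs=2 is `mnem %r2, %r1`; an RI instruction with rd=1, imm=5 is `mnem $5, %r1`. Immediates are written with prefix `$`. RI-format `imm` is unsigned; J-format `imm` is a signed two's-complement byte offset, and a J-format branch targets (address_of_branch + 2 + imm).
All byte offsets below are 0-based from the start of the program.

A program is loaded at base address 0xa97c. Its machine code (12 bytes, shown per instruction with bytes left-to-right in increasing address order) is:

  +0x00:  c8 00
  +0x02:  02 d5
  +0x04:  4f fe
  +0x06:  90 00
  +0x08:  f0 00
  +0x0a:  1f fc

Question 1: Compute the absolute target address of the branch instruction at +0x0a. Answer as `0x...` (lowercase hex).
+0x0a: 1f fc ⇒ word 0x1ffc (big)
  opcode bits[15:12]=0x1: jmp/J
  imm: (w>>0)&0xfff=0xffc (s12→-4) → $-4
  target = base 0xa97c + off 0x0a + 2 + imm -4 = 0xa984

0xa984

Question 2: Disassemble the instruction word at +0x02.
andi $725, %r0

[02] 02 d5 → 0x02d5
  op=0x02d5>>12=0x0 ⇒ andi (RI)
  rd: (w>>10)&0x3=0x0 → %r0
  imm: (w>>0)&0x3ff=0x2d5 → $725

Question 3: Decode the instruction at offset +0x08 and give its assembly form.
return

@+08  big-endian(f0 00) = 0xf000
  op=0xf000>>12=0xf ⇒ return (N)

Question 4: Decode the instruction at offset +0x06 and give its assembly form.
off 0x06: read 90 00 as big → 0x9000
  op=0x9000>>12=0x9 ⇒ pop (R)
  rd: (w>>10)&0x3=0x0 → %r0

pop %r0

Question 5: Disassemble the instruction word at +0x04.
off 0x04: read 4f fe as big → 0x4ffe
  top 4b → 0x4 → beq [J]
  imm: (w>>0)&0xfff=0xffe (s12→-2) → $-2

beq $-2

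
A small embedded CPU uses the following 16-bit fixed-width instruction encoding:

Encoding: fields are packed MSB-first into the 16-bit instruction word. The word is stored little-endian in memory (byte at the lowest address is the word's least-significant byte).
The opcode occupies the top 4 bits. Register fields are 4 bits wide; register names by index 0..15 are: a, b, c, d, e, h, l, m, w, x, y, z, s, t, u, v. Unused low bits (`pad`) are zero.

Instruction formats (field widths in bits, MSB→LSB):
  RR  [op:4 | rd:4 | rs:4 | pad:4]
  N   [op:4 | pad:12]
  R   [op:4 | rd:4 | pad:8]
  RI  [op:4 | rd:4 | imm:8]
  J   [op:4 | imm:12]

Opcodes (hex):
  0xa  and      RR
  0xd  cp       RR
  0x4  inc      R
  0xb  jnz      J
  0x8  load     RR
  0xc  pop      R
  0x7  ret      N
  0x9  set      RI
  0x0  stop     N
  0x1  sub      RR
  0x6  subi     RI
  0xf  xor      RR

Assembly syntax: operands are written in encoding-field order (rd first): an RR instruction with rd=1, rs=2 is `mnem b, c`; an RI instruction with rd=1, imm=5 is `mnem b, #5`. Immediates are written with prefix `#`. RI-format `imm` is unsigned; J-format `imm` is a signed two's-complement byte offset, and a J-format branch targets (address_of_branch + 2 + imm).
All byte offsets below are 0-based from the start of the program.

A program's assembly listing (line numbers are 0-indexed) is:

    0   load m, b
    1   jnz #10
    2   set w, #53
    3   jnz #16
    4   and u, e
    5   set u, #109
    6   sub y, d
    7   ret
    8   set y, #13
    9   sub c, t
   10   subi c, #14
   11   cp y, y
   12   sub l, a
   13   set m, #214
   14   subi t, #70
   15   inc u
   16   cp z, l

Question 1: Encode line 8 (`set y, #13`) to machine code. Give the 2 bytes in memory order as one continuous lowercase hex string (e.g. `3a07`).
8. set fields op=0x9:4|rd=10:4|imm=13:8 → word 9a0dh → 0d 9a

0d9a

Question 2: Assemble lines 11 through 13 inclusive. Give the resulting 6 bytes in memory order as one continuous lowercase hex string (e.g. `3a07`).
line 11 (cp): pack op=0xd:4|rd=10:4|rs=10:4|pad=0:4 = 0xdaa0; little→ a0 da
line 12 (sub): pack op=0x1:4|rd=6:4|rs=0:4|pad=0:4 = 0x1600; little→ 00 16
line 13 (set): pack op=0x9:4|rd=7:4|imm=214:8 = 0x97d6; little→ d6 97

a0da0016d697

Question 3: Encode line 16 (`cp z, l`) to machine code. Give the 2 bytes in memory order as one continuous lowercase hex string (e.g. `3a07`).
60db

L16: cp op=0xd:4|rd=11:4|rs=6:4|pad=0:4 ⇒ 0xdb60 ⇒ little 60 db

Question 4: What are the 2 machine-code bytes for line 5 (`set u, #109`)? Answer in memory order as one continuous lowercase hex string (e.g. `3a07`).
L5: set op=0x9:4|rd=14:4|imm=109:8 ⇒ 0x9e6d ⇒ little 6d 9e

6d9e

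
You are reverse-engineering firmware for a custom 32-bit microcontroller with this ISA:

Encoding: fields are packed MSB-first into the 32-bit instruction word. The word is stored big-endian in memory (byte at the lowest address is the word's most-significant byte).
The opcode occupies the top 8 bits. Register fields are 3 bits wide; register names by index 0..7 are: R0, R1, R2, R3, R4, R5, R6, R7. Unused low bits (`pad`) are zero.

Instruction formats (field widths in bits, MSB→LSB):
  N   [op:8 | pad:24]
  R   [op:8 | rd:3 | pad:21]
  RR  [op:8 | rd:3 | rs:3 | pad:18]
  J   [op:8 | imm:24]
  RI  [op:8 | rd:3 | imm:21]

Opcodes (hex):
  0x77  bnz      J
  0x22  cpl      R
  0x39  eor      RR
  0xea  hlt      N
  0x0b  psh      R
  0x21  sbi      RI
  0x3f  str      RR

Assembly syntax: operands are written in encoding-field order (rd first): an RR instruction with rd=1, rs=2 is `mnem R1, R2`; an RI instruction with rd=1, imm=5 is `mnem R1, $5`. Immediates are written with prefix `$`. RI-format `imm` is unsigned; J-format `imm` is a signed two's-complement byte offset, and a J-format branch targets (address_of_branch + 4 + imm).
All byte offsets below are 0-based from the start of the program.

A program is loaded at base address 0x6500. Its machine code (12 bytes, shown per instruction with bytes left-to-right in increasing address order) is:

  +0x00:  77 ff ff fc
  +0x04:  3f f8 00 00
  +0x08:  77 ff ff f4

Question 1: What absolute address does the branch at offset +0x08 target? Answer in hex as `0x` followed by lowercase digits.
0x6500

+0x08: 77 ff ff f4 ⇒ word 0x77fffff4 (big)
  op=0x77fffff4>>24=0x77 ⇒ bnz (J)
  imm@[23:0]=0xfffff4 (s24→-12) ⇒ $-12
  target = base 0x6500 + off 0x08 + 4 + imm -12 = 0x6500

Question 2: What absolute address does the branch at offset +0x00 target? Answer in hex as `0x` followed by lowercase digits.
@+00  big-endian(77 ff ff fc) = 0x77fffffc
  op=0x77fffffc>>24=0x77 ⇒ bnz (J)
  imm: (w>>0)&0xffffff=0xfffffc (s24→-4) → $-4
  target = base 0x6500 + off 0x00 + 4 + imm -4 = 0x6500

0x6500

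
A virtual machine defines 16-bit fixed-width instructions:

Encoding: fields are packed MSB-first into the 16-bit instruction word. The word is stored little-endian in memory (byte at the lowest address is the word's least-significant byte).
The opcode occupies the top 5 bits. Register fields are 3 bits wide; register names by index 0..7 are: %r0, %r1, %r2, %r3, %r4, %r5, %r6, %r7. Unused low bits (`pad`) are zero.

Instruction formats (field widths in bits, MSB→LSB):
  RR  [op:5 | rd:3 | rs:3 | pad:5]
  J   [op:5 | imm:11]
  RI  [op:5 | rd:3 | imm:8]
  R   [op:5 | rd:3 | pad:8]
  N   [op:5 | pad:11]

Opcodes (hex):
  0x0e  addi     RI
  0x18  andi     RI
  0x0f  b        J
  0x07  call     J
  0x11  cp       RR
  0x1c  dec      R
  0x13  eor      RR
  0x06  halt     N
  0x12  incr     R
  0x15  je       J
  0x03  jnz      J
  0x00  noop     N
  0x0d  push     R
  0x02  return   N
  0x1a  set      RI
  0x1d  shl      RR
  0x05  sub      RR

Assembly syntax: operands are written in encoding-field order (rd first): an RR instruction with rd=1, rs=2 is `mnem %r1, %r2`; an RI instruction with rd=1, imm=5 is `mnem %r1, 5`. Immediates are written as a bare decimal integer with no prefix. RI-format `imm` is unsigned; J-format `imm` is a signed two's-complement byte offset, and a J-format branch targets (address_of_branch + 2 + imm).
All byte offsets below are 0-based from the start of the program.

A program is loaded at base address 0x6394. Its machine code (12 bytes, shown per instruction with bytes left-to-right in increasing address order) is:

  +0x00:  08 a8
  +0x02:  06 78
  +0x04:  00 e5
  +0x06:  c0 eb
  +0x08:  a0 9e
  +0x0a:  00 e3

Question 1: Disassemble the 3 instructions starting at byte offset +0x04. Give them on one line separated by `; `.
dec %r5; shl %r3, %r6; eor %r6, %r5

+0x04: 00 e5 ⇒ word 0xe500 (little)
  opcode bits[15:11]=0x1c: dec/R
  rd@[10:8]=0x5 ⇒ %r5
+0x06: c0 eb ⇒ word 0xebc0 (little)
  opcode bits[15:11]=0x1d: shl/RR
  rd@[10:8]=0x3 ⇒ %r3
  rs@[7:5]=0x6 ⇒ %r6
+0x08: a0 9e ⇒ word 0x9ea0 (little)
  opcode bits[15:11]=0x13: eor/RR
  rd@[10:8]=0x6 ⇒ %r6
  rs@[7:5]=0x5 ⇒ %r5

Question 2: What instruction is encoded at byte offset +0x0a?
[0a] 00 e3 → 0xe300
  top 5b → 0x1c → dec [R]
  rd@[10:8]=0x3 ⇒ %r3

dec %r3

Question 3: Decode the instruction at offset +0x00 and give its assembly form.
off 0x00: read 08 a8 as little → 0xa808
  op=0xa808>>11=0x15 ⇒ je (J)
  [10:0] imm=8 = 8

je 8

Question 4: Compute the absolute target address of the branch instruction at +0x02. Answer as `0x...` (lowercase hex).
+0x02: 06 78 ⇒ word 0x7806 (little)
  top 5b → 0xf → b [J]
  imm: (w>>0)&0x7ff=0x6 → 6
  target = base 0x6394 + off 0x02 + 2 + imm 6 = 0x639e

0x639e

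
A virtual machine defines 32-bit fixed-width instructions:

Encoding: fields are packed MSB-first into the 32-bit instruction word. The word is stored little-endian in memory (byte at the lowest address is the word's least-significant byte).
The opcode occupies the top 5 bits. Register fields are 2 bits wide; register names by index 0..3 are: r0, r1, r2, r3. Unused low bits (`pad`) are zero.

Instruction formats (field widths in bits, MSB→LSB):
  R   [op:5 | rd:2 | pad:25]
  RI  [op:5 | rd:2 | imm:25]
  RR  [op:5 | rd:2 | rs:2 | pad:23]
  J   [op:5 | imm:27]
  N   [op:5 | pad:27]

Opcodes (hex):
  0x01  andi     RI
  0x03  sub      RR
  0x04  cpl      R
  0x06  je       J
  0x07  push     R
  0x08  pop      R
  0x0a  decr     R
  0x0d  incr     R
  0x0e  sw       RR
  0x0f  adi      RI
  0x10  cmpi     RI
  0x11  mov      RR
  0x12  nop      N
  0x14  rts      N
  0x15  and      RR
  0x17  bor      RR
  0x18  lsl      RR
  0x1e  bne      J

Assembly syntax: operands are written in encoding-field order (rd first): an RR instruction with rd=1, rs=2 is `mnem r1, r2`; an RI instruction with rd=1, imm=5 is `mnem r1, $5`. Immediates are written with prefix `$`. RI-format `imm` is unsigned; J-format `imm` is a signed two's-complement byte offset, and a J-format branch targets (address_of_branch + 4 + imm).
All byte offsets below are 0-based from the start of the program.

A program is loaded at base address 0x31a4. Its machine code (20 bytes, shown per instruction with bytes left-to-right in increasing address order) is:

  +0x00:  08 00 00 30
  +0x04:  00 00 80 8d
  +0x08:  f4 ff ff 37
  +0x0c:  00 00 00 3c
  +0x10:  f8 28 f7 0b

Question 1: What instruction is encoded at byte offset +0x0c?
@+0c  little-endian(00 00 00 3c) = 0x3c000000
  top 5b → 0x7 → push [R]
  rd: (w>>25)&0x3=0x2 → r2

push r2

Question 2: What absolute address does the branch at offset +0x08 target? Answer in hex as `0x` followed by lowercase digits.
0x31a4

+0x08: f4 ff ff 37 ⇒ word 0x37fffff4 (little)
  op=0x37fffff4>>27=0x6 ⇒ je (J)
  imm@[26:0]=0x7fffff4 (s27→-12) ⇒ $-12
  target = base 0x31a4 + off 0x08 + 4 + imm -12 = 0x31a4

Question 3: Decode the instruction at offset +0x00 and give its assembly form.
je $8

+0x00: 08 00 00 30 ⇒ word 0x30000008 (little)
  opcode bits[31:27]=0x6: je/J
  imm: (w>>0)&0x7ffffff=0x8 → $8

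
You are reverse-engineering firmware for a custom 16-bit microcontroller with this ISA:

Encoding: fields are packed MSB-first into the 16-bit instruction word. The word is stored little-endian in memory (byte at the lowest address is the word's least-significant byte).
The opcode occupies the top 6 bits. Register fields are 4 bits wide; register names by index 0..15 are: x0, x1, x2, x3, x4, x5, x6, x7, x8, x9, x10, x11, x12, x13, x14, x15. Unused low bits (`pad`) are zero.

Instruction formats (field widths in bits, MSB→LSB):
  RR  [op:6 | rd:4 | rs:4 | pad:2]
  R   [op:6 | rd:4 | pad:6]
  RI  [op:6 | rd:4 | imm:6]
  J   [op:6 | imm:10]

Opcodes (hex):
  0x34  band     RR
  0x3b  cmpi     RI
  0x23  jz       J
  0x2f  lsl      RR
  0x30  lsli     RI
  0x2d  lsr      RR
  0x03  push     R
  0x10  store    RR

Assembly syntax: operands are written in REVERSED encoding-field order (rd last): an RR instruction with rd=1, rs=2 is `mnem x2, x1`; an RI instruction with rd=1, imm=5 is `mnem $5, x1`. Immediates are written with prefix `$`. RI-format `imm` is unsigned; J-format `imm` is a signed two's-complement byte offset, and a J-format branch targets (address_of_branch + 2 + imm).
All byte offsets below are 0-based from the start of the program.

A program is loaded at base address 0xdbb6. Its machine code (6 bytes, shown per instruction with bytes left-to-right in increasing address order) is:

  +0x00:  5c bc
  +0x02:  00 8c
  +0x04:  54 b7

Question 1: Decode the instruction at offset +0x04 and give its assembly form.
off 0x04: read 54 b7 as little → 0xb754
  opcode bits[15:10]=0x2d: lsr/RR
  rd: (w>>6)&0xf=0xd → x13
  rs: (w>>2)&0xf=0x5 → x5

lsr x5, x13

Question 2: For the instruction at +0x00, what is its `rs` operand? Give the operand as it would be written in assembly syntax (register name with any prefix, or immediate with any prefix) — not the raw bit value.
x7

@+00  little-endian(5c bc) = 0xbc5c
  top 6b → 0x2f → lsl [RR]
  rd@[9:6]=0x1 ⇒ x1
  rs@[5:2]=0x7 ⇒ x7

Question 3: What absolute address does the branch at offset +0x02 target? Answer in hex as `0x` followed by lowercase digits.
0xdbba

@+02  little-endian(00 8c) = 0x8c00
  top 6b → 0x23 → jz [J]
  imm@[9:0]=0x0 ⇒ $0
  target = base 0xdbb6 + off 0x02 + 2 + imm 0 = 0xdbba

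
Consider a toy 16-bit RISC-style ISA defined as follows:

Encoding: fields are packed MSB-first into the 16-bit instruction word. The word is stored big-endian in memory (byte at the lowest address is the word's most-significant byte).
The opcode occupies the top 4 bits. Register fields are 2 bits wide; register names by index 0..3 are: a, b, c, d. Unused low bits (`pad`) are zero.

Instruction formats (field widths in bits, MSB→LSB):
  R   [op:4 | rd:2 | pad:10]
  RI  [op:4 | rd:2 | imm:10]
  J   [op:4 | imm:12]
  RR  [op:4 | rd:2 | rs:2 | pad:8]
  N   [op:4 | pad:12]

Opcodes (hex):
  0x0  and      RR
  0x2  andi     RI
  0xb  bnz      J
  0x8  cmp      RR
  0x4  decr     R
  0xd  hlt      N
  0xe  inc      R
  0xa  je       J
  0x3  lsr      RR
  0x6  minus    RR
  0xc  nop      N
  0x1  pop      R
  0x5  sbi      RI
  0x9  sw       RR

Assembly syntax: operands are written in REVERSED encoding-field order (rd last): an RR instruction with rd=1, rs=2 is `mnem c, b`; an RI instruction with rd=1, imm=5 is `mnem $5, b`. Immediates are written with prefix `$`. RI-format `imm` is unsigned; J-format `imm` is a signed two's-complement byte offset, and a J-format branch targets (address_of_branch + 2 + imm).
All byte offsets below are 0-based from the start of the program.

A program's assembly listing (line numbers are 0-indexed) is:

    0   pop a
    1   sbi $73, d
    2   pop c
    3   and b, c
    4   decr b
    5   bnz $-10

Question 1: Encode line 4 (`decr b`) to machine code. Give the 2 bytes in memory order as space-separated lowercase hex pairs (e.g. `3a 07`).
44 00

L4: decr op=0x4:4|rd=1:2|pad=0:10 ⇒ 0x4400 ⇒ big 44 00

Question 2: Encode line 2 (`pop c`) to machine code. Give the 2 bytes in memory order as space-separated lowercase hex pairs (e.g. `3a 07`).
L2: pop op=0x1:4|rd=2:2|pad=0:10 ⇒ 0x1800 ⇒ big 18 00

18 00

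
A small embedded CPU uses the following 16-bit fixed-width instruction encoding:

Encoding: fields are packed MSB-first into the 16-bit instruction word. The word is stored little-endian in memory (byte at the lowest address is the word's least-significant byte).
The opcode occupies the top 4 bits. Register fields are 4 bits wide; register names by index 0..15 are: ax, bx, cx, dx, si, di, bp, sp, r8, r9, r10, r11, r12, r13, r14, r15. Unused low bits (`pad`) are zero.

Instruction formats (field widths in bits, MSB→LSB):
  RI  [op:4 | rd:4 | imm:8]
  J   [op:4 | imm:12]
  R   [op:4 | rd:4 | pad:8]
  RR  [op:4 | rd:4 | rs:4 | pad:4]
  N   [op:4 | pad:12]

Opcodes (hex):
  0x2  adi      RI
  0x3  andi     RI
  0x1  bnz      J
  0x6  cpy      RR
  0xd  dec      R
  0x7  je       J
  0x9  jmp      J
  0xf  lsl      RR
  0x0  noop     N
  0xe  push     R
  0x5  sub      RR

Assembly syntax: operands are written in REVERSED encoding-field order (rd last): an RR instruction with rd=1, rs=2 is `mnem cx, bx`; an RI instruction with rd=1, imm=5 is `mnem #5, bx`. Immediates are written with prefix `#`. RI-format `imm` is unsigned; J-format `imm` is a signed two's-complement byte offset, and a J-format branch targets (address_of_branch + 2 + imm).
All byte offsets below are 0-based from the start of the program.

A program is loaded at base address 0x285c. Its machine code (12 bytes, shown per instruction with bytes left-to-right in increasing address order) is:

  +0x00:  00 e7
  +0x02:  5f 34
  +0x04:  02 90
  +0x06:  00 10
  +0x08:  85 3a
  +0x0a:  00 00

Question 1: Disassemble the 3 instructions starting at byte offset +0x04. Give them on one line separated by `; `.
jmp #2; bnz #0; andi #133, r10

@+04  little-endian(02 90) = 0x9002
  top 4b → 0x9 → jmp [J]
  [11:0] imm=2 = #2
@+06  little-endian(00 10) = 0x1000
  top 4b → 0x1 → bnz [J]
  [11:0] imm=0 = #0
@+08  little-endian(85 3a) = 0x3a85
  top 4b → 0x3 → andi [RI]
  [11:8] rd=10 = r10
  [7:0] imm=133 = #133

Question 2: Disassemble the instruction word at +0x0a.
noop

[0a] 00 00 → 0x0000
  opcode bits[15:12]=0x0: noop/N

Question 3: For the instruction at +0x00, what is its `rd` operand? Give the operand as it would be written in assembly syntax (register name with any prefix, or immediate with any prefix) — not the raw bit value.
sp

[00] 00 e7 → 0xe700
  op=0xe700>>12=0xe ⇒ push (R)
  rd: (w>>8)&0xf=0x7 → sp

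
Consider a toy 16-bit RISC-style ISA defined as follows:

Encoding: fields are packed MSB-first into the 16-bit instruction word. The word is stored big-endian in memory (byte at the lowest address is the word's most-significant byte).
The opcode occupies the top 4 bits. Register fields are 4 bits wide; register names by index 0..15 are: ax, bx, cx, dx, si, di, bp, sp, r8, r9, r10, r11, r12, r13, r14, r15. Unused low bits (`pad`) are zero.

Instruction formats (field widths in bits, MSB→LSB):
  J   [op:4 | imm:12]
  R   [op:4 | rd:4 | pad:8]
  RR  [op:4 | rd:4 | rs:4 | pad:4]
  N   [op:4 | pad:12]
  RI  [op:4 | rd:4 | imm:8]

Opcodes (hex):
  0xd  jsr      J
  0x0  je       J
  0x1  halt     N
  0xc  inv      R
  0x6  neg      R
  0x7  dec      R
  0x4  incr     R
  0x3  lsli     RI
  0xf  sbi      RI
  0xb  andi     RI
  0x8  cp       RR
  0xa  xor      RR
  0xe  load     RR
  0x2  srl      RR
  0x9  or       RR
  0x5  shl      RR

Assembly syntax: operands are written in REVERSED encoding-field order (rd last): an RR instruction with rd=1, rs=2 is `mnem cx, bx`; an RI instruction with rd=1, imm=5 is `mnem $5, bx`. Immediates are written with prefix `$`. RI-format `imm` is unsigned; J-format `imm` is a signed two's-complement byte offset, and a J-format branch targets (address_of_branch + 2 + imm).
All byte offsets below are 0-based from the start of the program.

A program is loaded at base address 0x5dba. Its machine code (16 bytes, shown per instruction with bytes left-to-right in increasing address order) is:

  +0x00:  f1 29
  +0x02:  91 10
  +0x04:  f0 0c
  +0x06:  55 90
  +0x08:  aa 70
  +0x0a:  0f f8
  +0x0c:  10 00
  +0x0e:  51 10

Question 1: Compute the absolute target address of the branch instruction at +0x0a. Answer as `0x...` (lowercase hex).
0x5dbe

[0a] 0f f8 → 0x0ff8
  opcode bits[15:12]=0x0: je/J
  imm: (w>>0)&0xfff=0xff8 (s12→-8) → $-8
  target = base 0x5dba + off 0x0a + 2 + imm -8 = 0x5dbe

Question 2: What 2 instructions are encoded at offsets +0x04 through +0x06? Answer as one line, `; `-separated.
+0x04: f0 0c ⇒ word 0xf00c (big)
  op=0xf00c>>12=0xf ⇒ sbi (RI)
  [11:8] rd=0 = ax
  [7:0] imm=12 = $12
+0x06: 55 90 ⇒ word 0x5590 (big)
  op=0x5590>>12=0x5 ⇒ shl (RR)
  [11:8] rd=5 = di
  [7:4] rs=9 = r9

sbi $12, ax; shl r9, di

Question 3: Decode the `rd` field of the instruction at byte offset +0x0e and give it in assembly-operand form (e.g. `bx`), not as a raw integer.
bx

+0x0e: 51 10 ⇒ word 0x5110 (big)
  opcode bits[15:12]=0x5: shl/RR
  [11:8] rd=1 = bx
  [7:4] rs=1 = bx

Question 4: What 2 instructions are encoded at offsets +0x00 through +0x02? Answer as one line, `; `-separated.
sbi $41, bx; or bx, bx

@+00  big-endian(f1 29) = 0xf129
  op=0xf129>>12=0xf ⇒ sbi (RI)
  rd: (w>>8)&0xf=0x1 → bx
  imm: (w>>0)&0xff=0x29 → $41
@+02  big-endian(91 10) = 0x9110
  op=0x9110>>12=0x9 ⇒ or (RR)
  rd: (w>>8)&0xf=0x1 → bx
  rs: (w>>4)&0xf=0x1 → bx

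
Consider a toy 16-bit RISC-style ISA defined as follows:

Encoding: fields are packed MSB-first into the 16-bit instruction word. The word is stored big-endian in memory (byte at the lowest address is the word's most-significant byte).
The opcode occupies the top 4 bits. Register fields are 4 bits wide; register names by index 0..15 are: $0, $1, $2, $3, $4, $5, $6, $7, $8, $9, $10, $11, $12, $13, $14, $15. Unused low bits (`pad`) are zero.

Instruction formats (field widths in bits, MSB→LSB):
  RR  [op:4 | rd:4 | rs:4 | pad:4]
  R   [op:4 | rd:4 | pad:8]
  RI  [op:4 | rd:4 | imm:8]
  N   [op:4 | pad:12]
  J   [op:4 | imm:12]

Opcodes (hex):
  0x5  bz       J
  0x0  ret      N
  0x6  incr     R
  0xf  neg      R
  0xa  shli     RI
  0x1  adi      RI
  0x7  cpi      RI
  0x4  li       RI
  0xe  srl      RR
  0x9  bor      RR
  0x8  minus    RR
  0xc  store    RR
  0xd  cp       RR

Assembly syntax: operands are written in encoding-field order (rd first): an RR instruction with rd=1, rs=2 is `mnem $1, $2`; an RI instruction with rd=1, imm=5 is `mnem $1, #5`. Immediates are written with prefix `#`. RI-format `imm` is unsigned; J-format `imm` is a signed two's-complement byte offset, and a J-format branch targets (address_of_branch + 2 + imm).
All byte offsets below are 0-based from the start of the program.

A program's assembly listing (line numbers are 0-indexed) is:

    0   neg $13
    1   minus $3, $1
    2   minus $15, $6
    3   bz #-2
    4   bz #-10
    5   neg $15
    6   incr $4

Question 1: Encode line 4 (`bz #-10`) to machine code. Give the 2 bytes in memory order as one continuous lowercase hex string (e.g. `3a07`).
5ff6

4. bz fields op=0x5:4|imm=-10:12 → word 5ff6h → 5f f6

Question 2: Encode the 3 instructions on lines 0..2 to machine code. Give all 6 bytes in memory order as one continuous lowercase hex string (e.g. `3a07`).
fd0083108f60

L0: neg op=0xf:4|rd=13:4|pad=0:8 ⇒ 0xfd00 ⇒ big fd 00
L1: minus op=0x8:4|rd=3:4|rs=1:4|pad=0:4 ⇒ 0x8310 ⇒ big 83 10
L2: minus op=0x8:4|rd=15:4|rs=6:4|pad=0:4 ⇒ 0x8f60 ⇒ big 8f 60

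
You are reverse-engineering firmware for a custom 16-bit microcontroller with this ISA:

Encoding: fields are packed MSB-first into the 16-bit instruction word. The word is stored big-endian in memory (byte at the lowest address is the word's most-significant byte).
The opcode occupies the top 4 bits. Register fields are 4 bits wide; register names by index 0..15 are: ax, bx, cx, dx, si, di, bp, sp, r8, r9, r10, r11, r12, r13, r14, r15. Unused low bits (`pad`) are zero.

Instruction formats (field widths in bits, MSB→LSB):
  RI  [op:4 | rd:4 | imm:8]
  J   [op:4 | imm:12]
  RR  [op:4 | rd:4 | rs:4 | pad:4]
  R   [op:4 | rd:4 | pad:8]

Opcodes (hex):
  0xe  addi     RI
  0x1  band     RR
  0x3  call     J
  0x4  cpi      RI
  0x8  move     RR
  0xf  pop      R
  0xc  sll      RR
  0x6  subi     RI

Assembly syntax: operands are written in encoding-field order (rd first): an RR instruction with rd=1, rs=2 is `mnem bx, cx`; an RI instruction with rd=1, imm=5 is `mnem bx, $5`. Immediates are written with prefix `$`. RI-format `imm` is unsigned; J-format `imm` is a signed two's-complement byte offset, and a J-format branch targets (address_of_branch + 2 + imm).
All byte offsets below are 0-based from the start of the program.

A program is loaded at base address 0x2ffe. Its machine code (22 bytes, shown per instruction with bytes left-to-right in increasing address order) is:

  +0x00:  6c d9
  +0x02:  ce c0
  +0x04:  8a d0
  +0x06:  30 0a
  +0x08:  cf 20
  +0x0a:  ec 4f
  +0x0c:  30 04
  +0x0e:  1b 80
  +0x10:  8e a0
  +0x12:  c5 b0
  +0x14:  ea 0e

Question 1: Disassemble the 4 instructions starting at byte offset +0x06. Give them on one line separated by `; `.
call $10; sll r15, cx; addi r12, $79; call $4

+0x06: 30 0a ⇒ word 0x300a (big)
  top 4b → 0x3 → call [J]
  [11:0] imm=10 = $10
+0x08: cf 20 ⇒ word 0xcf20 (big)
  top 4b → 0xc → sll [RR]
  [11:8] rd=15 = r15
  [7:4] rs=2 = cx
+0x0a: ec 4f ⇒ word 0xec4f (big)
  top 4b → 0xe → addi [RI]
  [11:8] rd=12 = r12
  [7:0] imm=79 = $79
+0x0c: 30 04 ⇒ word 0x3004 (big)
  top 4b → 0x3 → call [J]
  [11:0] imm=4 = $4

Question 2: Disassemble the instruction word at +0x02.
off 0x02: read ce c0 as big → 0xcec0
  op=0xcec0>>12=0xc ⇒ sll (RR)
  [11:8] rd=14 = r14
  [7:4] rs=12 = r12

sll r14, r12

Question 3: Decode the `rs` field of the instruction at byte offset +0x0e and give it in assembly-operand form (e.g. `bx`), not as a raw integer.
@+0e  big-endian(1b 80) = 0x1b80
  op=0x1b80>>12=0x1 ⇒ band (RR)
  rd: (w>>8)&0xf=0xb → r11
  rs: (w>>4)&0xf=0x8 → r8

r8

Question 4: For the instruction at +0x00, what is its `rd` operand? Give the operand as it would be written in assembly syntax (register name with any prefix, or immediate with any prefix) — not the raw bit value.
off 0x00: read 6c d9 as big → 0x6cd9
  opcode bits[15:12]=0x6: subi/RI
  [11:8] rd=12 = r12
  [7:0] imm=217 = $217

r12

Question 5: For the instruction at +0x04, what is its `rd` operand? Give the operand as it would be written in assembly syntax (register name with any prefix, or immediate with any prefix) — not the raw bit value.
r10

+0x04: 8a d0 ⇒ word 0x8ad0 (big)
  opcode bits[15:12]=0x8: move/RR
  rd: (w>>8)&0xf=0xa → r10
  rs: (w>>4)&0xf=0xd → r13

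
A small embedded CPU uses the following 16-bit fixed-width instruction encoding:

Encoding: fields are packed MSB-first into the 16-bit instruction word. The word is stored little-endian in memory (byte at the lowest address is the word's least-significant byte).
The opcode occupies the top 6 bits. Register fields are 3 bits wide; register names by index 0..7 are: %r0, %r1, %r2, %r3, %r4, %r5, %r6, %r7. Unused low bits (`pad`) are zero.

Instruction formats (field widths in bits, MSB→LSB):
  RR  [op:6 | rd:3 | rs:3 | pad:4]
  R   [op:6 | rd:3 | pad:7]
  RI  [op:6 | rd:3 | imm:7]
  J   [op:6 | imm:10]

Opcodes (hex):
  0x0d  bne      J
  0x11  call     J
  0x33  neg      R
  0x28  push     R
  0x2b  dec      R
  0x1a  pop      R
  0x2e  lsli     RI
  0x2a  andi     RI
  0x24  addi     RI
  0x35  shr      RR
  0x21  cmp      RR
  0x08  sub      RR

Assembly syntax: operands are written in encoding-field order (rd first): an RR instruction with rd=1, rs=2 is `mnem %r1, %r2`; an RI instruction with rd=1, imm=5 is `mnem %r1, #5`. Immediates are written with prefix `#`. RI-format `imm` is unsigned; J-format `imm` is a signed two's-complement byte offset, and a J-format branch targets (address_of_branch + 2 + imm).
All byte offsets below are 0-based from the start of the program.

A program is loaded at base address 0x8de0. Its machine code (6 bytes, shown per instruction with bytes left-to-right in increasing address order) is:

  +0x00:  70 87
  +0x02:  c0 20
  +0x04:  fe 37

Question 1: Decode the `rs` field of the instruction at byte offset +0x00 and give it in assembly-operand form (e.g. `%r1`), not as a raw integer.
%r7

off 0x00: read 70 87 as little → 0x8770
  top 6b → 0x21 → cmp [RR]
  rd@[9:7]=0x6 ⇒ %r6
  rs@[6:4]=0x7 ⇒ %r7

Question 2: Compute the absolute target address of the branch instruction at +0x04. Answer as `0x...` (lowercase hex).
@+04  little-endian(fe 37) = 0x37fe
  opcode bits[15:10]=0xd: bne/J
  imm: (w>>0)&0x3ff=0x3fe (s10→-2) → #-2
  target = base 0x8de0 + off 0x04 + 2 + imm -2 = 0x8de4

0x8de4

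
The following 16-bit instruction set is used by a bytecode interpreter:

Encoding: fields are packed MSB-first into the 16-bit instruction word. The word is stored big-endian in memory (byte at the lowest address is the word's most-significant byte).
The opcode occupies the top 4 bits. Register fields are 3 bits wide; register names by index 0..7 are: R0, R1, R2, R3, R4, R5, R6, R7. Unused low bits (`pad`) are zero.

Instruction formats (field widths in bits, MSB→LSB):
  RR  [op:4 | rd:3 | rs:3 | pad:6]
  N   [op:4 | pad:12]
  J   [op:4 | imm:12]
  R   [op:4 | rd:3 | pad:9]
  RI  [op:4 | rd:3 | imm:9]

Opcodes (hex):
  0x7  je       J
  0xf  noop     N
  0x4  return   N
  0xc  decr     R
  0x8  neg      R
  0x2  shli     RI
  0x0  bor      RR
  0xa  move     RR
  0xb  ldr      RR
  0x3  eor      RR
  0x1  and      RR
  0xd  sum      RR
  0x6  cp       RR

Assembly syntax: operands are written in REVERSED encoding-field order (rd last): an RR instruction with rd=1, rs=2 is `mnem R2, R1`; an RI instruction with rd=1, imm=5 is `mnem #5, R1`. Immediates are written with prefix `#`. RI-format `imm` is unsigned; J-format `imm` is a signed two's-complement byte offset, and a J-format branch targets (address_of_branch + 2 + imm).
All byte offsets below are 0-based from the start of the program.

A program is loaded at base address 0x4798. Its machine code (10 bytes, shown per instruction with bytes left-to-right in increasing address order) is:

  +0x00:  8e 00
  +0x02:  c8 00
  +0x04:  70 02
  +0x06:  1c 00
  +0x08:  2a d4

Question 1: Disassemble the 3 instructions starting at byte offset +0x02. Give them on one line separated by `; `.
off 0x02: read c8 00 as big → 0xc800
  top 4b → 0xc → decr [R]
  rd@[11:9]=0x4 ⇒ R4
off 0x04: read 70 02 as big → 0x7002
  top 4b → 0x7 → je [J]
  imm@[11:0]=0x2 ⇒ #2
off 0x06: read 1c 00 as big → 0x1c00
  top 4b → 0x1 → and [RR]
  rd@[11:9]=0x6 ⇒ R6
  rs@[8:6]=0x0 ⇒ R0

decr R4; je #2; and R0, R6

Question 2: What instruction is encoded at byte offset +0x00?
neg R7

[00] 8e 00 → 0x8e00
  top 4b → 0x8 → neg [R]
  [11:9] rd=7 = R7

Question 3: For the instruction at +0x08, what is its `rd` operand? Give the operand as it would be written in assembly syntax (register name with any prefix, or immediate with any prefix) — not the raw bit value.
off 0x08: read 2a d4 as big → 0x2ad4
  top 4b → 0x2 → shli [RI]
  rd@[11:9]=0x5 ⇒ R5
  imm@[8:0]=0xd4 ⇒ #212

R5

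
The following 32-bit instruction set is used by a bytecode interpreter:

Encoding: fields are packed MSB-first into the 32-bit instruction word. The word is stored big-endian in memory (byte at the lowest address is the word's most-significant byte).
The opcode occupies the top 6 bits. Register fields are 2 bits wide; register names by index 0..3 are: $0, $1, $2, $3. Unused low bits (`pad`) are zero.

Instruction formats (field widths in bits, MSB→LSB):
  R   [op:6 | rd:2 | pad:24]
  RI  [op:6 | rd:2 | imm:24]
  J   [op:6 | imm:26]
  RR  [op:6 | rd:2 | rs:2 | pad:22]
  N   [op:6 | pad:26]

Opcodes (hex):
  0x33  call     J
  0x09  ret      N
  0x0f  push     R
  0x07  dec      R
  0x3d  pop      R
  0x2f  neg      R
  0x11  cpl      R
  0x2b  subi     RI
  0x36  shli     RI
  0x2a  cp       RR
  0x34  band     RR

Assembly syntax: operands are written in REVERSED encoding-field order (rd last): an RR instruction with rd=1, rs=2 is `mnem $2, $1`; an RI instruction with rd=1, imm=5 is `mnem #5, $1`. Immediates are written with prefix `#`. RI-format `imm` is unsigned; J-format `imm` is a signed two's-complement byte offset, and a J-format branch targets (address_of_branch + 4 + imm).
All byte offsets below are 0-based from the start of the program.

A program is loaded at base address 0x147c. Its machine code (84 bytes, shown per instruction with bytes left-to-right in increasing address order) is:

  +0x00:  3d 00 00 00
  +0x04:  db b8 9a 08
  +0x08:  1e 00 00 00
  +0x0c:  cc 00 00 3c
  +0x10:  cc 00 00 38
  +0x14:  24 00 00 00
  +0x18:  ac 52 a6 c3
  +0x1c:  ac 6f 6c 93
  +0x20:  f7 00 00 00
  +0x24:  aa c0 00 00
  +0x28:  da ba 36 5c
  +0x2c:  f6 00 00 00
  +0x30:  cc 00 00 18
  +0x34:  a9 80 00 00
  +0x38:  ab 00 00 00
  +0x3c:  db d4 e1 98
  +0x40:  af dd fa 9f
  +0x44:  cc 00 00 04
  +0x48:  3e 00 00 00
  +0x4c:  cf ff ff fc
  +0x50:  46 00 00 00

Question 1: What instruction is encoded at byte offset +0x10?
call #56

+0x10: cc 00 00 38 ⇒ word 0xcc000038 (big)
  op=0xcc000038>>26=0x33 ⇒ call (J)
  imm: (w>>0)&0x3ffffff=0x38 → #56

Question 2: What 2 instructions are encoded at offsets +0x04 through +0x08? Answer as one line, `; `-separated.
+0x04: db b8 9a 08 ⇒ word 0xdbb89a08 (big)
  top 6b → 0x36 → shli [RI]
  [25:24] rd=3 = $3
  [23:0] imm=12098056 = #12098056
+0x08: 1e 00 00 00 ⇒ word 0x1e000000 (big)
  top 6b → 0x7 → dec [R]
  [25:24] rd=2 = $2

shli #12098056, $3; dec $2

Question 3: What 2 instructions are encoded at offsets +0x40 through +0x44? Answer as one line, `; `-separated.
off 0x40: read af dd fa 9f as big → 0xafddfa9f
  opcode bits[31:26]=0x2b: subi/RI
  [25:24] rd=3 = $3
  [23:0] imm=14547615 = #14547615
off 0x44: read cc 00 00 04 as big → 0xcc000004
  opcode bits[31:26]=0x33: call/J
  [25:0] imm=4 = #4

subi #14547615, $3; call #4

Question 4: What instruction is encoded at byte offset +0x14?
ret

off 0x14: read 24 00 00 00 as big → 0x24000000
  op=0x24000000>>26=0x9 ⇒ ret (N)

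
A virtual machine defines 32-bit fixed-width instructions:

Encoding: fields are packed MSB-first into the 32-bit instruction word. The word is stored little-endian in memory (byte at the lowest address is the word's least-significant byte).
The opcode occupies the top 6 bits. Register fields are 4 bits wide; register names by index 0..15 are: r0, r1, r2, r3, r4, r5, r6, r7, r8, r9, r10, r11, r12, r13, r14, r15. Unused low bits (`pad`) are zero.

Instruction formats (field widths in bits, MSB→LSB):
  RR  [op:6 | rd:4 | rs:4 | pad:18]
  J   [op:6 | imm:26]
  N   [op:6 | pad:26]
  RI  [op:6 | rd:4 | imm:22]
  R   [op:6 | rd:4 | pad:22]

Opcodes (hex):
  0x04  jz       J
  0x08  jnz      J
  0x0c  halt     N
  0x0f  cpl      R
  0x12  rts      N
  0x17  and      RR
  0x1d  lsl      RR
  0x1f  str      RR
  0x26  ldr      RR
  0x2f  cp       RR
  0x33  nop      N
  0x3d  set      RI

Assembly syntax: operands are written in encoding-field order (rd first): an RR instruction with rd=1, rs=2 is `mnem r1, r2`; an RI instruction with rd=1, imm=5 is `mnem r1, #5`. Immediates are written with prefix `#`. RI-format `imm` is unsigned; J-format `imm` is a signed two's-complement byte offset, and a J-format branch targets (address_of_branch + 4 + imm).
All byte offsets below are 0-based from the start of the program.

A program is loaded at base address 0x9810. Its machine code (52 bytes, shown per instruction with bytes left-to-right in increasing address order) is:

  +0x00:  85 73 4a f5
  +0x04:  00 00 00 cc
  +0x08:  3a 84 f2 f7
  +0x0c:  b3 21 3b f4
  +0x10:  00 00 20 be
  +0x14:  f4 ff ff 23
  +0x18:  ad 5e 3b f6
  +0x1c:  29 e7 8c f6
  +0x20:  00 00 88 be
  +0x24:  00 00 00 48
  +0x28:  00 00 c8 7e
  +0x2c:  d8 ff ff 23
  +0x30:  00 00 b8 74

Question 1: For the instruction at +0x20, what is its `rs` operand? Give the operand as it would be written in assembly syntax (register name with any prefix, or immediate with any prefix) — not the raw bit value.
[20] 00 00 88 be → 0xbe880000
  opcode bits[31:26]=0x2f: cp/RR
  [25:22] rd=10 = r10
  [21:18] rs=2 = r2

r2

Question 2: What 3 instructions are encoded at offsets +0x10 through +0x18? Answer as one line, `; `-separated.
cp r8, r8; jnz #-12; set r8, #3890861

@+10  little-endian(00 00 20 be) = 0xbe200000
  top 6b → 0x2f → cp [RR]
  rd: (w>>22)&0xf=0x8 → r8
  rs: (w>>18)&0xf=0x8 → r8
@+14  little-endian(f4 ff ff 23) = 0x23fffff4
  top 6b → 0x8 → jnz [J]
  imm: (w>>0)&0x3ffffff=0x3fffff4 (s26→-12) → #-12
@+18  little-endian(ad 5e 3b f6) = 0xf63b5ead
  top 6b → 0x3d → set [RI]
  rd: (w>>22)&0xf=0x8 → r8
  imm: (w>>0)&0x3fffff=0x3b5ead → #3890861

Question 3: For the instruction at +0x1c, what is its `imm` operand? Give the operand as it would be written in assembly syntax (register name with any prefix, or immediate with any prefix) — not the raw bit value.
#845609

+0x1c: 29 e7 8c f6 ⇒ word 0xf68ce729 (little)
  opcode bits[31:26]=0x3d: set/RI
  [25:22] rd=10 = r10
  [21:0] imm=845609 = #845609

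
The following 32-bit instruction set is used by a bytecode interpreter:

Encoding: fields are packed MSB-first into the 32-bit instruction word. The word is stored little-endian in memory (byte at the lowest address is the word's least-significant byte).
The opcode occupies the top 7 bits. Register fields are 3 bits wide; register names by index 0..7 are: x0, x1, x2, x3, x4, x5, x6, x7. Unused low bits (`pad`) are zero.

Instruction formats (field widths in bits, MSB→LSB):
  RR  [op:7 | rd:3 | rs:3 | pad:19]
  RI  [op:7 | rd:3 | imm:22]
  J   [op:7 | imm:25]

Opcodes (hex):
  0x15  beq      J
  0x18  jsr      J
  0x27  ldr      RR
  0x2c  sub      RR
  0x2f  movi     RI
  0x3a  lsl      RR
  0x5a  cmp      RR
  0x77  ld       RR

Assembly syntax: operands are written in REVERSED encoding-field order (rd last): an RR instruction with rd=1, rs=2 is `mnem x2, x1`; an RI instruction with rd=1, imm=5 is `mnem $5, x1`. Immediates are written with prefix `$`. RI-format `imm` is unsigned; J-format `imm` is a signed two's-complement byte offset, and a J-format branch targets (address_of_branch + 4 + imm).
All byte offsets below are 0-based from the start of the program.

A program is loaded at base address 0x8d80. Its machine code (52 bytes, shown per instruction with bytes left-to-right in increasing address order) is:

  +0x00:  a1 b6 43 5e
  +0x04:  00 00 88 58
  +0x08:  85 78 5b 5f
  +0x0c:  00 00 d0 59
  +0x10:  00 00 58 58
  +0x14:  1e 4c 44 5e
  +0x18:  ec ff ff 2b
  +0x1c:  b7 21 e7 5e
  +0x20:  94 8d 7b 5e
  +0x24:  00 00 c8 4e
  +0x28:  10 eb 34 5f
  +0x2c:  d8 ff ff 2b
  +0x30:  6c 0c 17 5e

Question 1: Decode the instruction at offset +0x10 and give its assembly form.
sub x3, x1

@+10  little-endian(00 00 58 58) = 0x58580000
  top 7b → 0x2c → sub [RR]
  rd@[24:22]=0x1 ⇒ x1
  rs@[21:19]=0x3 ⇒ x3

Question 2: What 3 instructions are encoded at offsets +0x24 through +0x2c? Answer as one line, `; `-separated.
ldr x1, x3; movi $3468048, x4; beq $-40

+0x24: 00 00 c8 4e ⇒ word 0x4ec80000 (little)
  opcode bits[31:25]=0x27: ldr/RR
  rd: (w>>22)&0x7=0x3 → x3
  rs: (w>>19)&0x7=0x1 → x1
+0x28: 10 eb 34 5f ⇒ word 0x5f34eb10 (little)
  opcode bits[31:25]=0x2f: movi/RI
  rd: (w>>22)&0x7=0x4 → x4
  imm: (w>>0)&0x3fffff=0x34eb10 → $3468048
+0x2c: d8 ff ff 2b ⇒ word 0x2bffffd8 (little)
  opcode bits[31:25]=0x15: beq/J
  imm: (w>>0)&0x1ffffff=0x1ffffd8 (s25→-40) → $-40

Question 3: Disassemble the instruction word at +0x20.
movi $3902868, x1

[20] 94 8d 7b 5e → 0x5e7b8d94
  top 7b → 0x2f → movi [RI]
  [24:22] rd=1 = x1
  [21:0] imm=3902868 = $3902868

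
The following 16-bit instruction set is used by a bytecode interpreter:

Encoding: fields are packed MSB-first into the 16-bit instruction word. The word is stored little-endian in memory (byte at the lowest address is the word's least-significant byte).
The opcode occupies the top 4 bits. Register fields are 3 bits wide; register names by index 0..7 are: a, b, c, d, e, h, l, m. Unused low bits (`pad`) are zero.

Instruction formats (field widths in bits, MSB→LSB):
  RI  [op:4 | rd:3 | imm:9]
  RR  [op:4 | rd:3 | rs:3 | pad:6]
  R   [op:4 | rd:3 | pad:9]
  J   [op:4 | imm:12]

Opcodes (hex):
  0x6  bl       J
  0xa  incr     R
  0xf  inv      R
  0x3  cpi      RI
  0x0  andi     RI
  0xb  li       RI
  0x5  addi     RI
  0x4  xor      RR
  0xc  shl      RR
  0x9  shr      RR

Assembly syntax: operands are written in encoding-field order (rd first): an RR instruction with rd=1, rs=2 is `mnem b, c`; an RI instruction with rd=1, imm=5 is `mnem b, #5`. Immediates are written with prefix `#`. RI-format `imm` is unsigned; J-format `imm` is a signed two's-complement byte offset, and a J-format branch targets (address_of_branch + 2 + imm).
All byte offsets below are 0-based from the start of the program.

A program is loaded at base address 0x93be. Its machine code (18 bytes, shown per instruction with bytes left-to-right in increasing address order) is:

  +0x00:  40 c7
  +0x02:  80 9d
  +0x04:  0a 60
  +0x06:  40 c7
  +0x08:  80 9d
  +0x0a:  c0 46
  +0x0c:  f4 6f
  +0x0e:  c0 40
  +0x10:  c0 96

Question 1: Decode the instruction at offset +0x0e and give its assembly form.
@+0e  little-endian(c0 40) = 0x40c0
  op=0x40c0>>12=0x4 ⇒ xor (RR)
  rd: (w>>9)&0x7=0x0 → a
  rs: (w>>6)&0x7=0x3 → d

xor a, d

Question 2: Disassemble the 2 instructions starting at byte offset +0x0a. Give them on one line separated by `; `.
off 0x0a: read c0 46 as little → 0x46c0
  op=0x46c0>>12=0x4 ⇒ xor (RR)
  rd@[11:9]=0x3 ⇒ d
  rs@[8:6]=0x3 ⇒ d
off 0x0c: read f4 6f as little → 0x6ff4
  op=0x6ff4>>12=0x6 ⇒ bl (J)
  imm@[11:0]=0xff4 (s12→-12) ⇒ #-12

xor d, d; bl #-12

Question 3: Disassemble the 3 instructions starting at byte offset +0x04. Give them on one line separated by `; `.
off 0x04: read 0a 60 as little → 0x600a
  op=0x600a>>12=0x6 ⇒ bl (J)
  imm: (w>>0)&0xfff=0xa → #10
off 0x06: read 40 c7 as little → 0xc740
  op=0xc740>>12=0xc ⇒ shl (RR)
  rd: (w>>9)&0x7=0x3 → d
  rs: (w>>6)&0x7=0x5 → h
off 0x08: read 80 9d as little → 0x9d80
  op=0x9d80>>12=0x9 ⇒ shr (RR)
  rd: (w>>9)&0x7=0x6 → l
  rs: (w>>6)&0x7=0x6 → l

bl #10; shl d, h; shr l, l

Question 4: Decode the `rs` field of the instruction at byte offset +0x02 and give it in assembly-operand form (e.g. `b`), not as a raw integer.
off 0x02: read 80 9d as little → 0x9d80
  op=0x9d80>>12=0x9 ⇒ shr (RR)
  rd: (w>>9)&0x7=0x6 → l
  rs: (w>>6)&0x7=0x6 → l

l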